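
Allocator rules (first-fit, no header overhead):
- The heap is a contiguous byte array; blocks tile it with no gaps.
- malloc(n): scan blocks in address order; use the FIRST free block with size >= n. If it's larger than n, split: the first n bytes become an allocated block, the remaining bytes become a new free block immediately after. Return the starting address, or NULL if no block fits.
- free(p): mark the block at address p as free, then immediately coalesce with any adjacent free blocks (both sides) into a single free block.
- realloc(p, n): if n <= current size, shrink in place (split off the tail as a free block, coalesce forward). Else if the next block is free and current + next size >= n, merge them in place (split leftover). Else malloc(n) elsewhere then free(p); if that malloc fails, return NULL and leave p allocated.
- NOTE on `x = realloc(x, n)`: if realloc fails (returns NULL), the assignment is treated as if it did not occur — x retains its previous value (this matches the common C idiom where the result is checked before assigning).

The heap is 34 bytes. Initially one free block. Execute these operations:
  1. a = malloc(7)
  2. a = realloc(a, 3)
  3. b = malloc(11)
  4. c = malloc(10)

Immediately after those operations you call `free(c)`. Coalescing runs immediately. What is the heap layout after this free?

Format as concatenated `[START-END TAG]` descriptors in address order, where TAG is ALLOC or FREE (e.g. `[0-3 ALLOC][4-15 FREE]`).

Op 1: a = malloc(7) -> a = 0; heap: [0-6 ALLOC][7-33 FREE]
Op 2: a = realloc(a, 3) -> a = 0; heap: [0-2 ALLOC][3-33 FREE]
Op 3: b = malloc(11) -> b = 3; heap: [0-2 ALLOC][3-13 ALLOC][14-33 FREE]
Op 4: c = malloc(10) -> c = 14; heap: [0-2 ALLOC][3-13 ALLOC][14-23 ALLOC][24-33 FREE]
free(c): c = 14 -> block [14-23 ALLOC]; mark free, coalesce with adjacent free neighbors -> [0-2 ALLOC][3-13 ALLOC][14-33 FREE]

Answer: [0-2 ALLOC][3-13 ALLOC][14-33 FREE]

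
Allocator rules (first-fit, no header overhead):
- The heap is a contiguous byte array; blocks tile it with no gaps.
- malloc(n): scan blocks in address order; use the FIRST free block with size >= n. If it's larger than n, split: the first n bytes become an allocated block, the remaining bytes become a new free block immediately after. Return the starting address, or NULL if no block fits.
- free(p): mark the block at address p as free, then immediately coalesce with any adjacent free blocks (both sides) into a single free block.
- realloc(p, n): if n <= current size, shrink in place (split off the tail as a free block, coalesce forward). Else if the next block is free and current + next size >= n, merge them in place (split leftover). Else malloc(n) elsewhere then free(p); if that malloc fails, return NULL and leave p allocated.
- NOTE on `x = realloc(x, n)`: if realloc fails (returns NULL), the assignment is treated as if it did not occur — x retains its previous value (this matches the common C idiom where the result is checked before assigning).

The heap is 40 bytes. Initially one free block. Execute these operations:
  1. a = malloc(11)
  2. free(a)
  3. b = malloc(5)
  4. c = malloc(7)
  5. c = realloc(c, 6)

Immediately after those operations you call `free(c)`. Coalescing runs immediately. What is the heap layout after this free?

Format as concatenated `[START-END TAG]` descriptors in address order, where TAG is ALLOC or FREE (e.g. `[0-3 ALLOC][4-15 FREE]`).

Answer: [0-4 ALLOC][5-39 FREE]

Derivation:
Op 1: a = malloc(11) -> a = 0; heap: [0-10 ALLOC][11-39 FREE]
Op 2: free(a) -> (freed a); heap: [0-39 FREE]
Op 3: b = malloc(5) -> b = 0; heap: [0-4 ALLOC][5-39 FREE]
Op 4: c = malloc(7) -> c = 5; heap: [0-4 ALLOC][5-11 ALLOC][12-39 FREE]
Op 5: c = realloc(c, 6) -> c = 5; heap: [0-4 ALLOC][5-10 ALLOC][11-39 FREE]
free(c): c = 5 -> block [5-10 ALLOC]; mark free, coalesce with adjacent free neighbors -> [0-4 ALLOC][5-39 FREE]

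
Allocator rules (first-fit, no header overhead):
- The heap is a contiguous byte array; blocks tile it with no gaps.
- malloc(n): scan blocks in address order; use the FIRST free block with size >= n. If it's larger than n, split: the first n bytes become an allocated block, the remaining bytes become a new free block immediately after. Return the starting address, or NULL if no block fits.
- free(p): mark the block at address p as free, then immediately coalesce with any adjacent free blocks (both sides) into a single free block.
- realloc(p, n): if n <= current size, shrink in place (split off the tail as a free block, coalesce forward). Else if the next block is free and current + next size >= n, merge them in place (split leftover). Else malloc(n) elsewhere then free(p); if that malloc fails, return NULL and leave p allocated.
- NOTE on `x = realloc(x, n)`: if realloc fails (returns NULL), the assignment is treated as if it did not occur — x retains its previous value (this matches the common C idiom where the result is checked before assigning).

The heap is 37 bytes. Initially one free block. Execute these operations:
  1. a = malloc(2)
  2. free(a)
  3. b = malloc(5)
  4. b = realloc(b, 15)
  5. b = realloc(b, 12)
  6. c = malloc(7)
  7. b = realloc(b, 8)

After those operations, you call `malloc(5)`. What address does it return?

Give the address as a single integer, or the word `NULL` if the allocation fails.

Answer: 19

Derivation:
Op 1: a = malloc(2) -> a = 0; heap: [0-1 ALLOC][2-36 FREE]
Op 2: free(a) -> (freed a); heap: [0-36 FREE]
Op 3: b = malloc(5) -> b = 0; heap: [0-4 ALLOC][5-36 FREE]
Op 4: b = realloc(b, 15) -> b = 0; heap: [0-14 ALLOC][15-36 FREE]
Op 5: b = realloc(b, 12) -> b = 0; heap: [0-11 ALLOC][12-36 FREE]
Op 6: c = malloc(7) -> c = 12; heap: [0-11 ALLOC][12-18 ALLOC][19-36 FREE]
Op 7: b = realloc(b, 8) -> b = 0; heap: [0-7 ALLOC][8-11 FREE][12-18 ALLOC][19-36 FREE]
malloc(5): first-fit scan over [0-7 ALLOC][8-11 FREE][12-18 ALLOC][19-36 FREE] -> 19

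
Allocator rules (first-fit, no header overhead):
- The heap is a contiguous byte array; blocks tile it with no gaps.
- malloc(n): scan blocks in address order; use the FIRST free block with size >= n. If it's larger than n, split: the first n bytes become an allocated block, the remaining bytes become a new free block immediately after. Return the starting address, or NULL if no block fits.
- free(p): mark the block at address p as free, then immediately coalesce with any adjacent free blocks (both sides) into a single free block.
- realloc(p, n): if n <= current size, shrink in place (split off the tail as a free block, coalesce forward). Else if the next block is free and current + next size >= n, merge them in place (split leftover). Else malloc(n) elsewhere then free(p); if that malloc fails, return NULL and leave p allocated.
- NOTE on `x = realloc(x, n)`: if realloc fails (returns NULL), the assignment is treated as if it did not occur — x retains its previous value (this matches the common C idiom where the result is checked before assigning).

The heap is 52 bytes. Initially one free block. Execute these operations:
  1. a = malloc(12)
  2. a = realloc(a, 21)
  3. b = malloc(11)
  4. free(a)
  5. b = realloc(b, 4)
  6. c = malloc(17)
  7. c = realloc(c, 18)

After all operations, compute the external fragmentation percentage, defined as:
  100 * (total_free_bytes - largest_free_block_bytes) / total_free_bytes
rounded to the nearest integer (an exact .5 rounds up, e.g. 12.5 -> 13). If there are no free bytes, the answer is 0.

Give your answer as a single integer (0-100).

Answer: 10

Derivation:
Op 1: a = malloc(12) -> a = 0; heap: [0-11 ALLOC][12-51 FREE]
Op 2: a = realloc(a, 21) -> a = 0; heap: [0-20 ALLOC][21-51 FREE]
Op 3: b = malloc(11) -> b = 21; heap: [0-20 ALLOC][21-31 ALLOC][32-51 FREE]
Op 4: free(a) -> (freed a); heap: [0-20 FREE][21-31 ALLOC][32-51 FREE]
Op 5: b = realloc(b, 4) -> b = 21; heap: [0-20 FREE][21-24 ALLOC][25-51 FREE]
Op 6: c = malloc(17) -> c = 0; heap: [0-16 ALLOC][17-20 FREE][21-24 ALLOC][25-51 FREE]
Op 7: c = realloc(c, 18) -> c = 0; heap: [0-17 ALLOC][18-20 FREE][21-24 ALLOC][25-51 FREE]
Free blocks: [3 27] total_free=30 largest=27 -> 100*(30-27)/30 = 300/30 = 10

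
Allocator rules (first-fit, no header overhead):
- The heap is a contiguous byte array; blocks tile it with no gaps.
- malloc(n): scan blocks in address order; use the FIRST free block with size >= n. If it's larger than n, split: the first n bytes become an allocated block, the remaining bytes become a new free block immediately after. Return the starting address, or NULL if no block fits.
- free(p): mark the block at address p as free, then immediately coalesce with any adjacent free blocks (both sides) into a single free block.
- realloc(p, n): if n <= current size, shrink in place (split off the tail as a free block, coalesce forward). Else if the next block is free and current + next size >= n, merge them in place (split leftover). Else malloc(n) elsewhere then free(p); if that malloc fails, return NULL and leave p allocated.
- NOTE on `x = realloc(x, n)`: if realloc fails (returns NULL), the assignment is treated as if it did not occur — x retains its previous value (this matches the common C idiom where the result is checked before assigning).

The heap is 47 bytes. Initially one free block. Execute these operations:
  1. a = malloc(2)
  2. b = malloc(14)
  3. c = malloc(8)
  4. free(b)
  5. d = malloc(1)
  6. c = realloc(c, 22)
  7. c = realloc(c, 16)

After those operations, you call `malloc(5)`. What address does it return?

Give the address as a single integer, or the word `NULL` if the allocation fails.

Answer: 3

Derivation:
Op 1: a = malloc(2) -> a = 0; heap: [0-1 ALLOC][2-46 FREE]
Op 2: b = malloc(14) -> b = 2; heap: [0-1 ALLOC][2-15 ALLOC][16-46 FREE]
Op 3: c = malloc(8) -> c = 16; heap: [0-1 ALLOC][2-15 ALLOC][16-23 ALLOC][24-46 FREE]
Op 4: free(b) -> (freed b); heap: [0-1 ALLOC][2-15 FREE][16-23 ALLOC][24-46 FREE]
Op 5: d = malloc(1) -> d = 2; heap: [0-1 ALLOC][2-2 ALLOC][3-15 FREE][16-23 ALLOC][24-46 FREE]
Op 6: c = realloc(c, 22) -> c = 16; heap: [0-1 ALLOC][2-2 ALLOC][3-15 FREE][16-37 ALLOC][38-46 FREE]
Op 7: c = realloc(c, 16) -> c = 16; heap: [0-1 ALLOC][2-2 ALLOC][3-15 FREE][16-31 ALLOC][32-46 FREE]
malloc(5): first-fit scan over [0-1 ALLOC][2-2 ALLOC][3-15 FREE][16-31 ALLOC][32-46 FREE] -> 3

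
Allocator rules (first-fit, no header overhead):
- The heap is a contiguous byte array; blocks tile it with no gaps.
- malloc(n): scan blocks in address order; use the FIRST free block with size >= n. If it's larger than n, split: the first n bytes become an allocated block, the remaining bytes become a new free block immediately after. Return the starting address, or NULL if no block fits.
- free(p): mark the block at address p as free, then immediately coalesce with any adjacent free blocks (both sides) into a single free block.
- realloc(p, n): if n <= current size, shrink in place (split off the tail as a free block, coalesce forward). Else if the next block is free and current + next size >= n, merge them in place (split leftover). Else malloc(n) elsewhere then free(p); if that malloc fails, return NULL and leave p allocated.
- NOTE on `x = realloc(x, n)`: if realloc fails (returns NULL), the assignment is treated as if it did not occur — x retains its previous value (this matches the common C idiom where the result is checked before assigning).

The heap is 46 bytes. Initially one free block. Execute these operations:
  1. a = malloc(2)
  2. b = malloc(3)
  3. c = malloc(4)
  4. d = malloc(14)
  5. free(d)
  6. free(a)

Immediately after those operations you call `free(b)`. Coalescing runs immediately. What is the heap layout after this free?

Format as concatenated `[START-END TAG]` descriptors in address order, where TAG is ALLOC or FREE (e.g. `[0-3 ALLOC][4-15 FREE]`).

Op 1: a = malloc(2) -> a = 0; heap: [0-1 ALLOC][2-45 FREE]
Op 2: b = malloc(3) -> b = 2; heap: [0-1 ALLOC][2-4 ALLOC][5-45 FREE]
Op 3: c = malloc(4) -> c = 5; heap: [0-1 ALLOC][2-4 ALLOC][5-8 ALLOC][9-45 FREE]
Op 4: d = malloc(14) -> d = 9; heap: [0-1 ALLOC][2-4 ALLOC][5-8 ALLOC][9-22 ALLOC][23-45 FREE]
Op 5: free(d) -> (freed d); heap: [0-1 ALLOC][2-4 ALLOC][5-8 ALLOC][9-45 FREE]
Op 6: free(a) -> (freed a); heap: [0-1 FREE][2-4 ALLOC][5-8 ALLOC][9-45 FREE]
free(b): b = 2 -> block [2-4 ALLOC]; mark free, coalesce with adjacent free neighbors -> [0-4 FREE][5-8 ALLOC][9-45 FREE]

Answer: [0-4 FREE][5-8 ALLOC][9-45 FREE]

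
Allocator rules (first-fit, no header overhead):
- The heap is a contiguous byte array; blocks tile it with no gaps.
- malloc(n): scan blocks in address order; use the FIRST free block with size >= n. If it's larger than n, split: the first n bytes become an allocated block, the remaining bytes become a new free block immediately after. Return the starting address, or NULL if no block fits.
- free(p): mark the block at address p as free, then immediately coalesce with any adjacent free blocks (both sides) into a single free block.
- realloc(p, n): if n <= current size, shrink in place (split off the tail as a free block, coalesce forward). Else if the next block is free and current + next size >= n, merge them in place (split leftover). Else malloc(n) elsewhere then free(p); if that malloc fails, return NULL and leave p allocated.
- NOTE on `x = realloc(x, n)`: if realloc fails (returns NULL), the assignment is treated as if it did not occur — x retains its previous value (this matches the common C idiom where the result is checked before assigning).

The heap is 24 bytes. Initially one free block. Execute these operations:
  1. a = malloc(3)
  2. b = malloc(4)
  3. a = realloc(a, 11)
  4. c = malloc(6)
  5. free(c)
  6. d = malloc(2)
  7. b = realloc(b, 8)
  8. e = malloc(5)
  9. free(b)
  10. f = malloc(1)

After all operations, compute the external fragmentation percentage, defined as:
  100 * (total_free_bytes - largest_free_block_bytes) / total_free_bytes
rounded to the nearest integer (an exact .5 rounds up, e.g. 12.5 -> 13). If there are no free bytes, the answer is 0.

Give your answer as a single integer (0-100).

Op 1: a = malloc(3) -> a = 0; heap: [0-2 ALLOC][3-23 FREE]
Op 2: b = malloc(4) -> b = 3; heap: [0-2 ALLOC][3-6 ALLOC][7-23 FREE]
Op 3: a = realloc(a, 11) -> a = 7; heap: [0-2 FREE][3-6 ALLOC][7-17 ALLOC][18-23 FREE]
Op 4: c = malloc(6) -> c = 18; heap: [0-2 FREE][3-6 ALLOC][7-17 ALLOC][18-23 ALLOC]
Op 5: free(c) -> (freed c); heap: [0-2 FREE][3-6 ALLOC][7-17 ALLOC][18-23 FREE]
Op 6: d = malloc(2) -> d = 0; heap: [0-1 ALLOC][2-2 FREE][3-6 ALLOC][7-17 ALLOC][18-23 FREE]
Op 7: b = realloc(b, 8) -> NULL (b unchanged); heap: [0-1 ALLOC][2-2 FREE][3-6 ALLOC][7-17 ALLOC][18-23 FREE]
Op 8: e = malloc(5) -> e = 18; heap: [0-1 ALLOC][2-2 FREE][3-6 ALLOC][7-17 ALLOC][18-22 ALLOC][23-23 FREE]
Op 9: free(b) -> (freed b); heap: [0-1 ALLOC][2-6 FREE][7-17 ALLOC][18-22 ALLOC][23-23 FREE]
Op 10: f = malloc(1) -> f = 2; heap: [0-1 ALLOC][2-2 ALLOC][3-6 FREE][7-17 ALLOC][18-22 ALLOC][23-23 FREE]
Free blocks: [4 1] total_free=5 largest=4 -> 100*(5-4)/5 = 100/5 = 20

Answer: 20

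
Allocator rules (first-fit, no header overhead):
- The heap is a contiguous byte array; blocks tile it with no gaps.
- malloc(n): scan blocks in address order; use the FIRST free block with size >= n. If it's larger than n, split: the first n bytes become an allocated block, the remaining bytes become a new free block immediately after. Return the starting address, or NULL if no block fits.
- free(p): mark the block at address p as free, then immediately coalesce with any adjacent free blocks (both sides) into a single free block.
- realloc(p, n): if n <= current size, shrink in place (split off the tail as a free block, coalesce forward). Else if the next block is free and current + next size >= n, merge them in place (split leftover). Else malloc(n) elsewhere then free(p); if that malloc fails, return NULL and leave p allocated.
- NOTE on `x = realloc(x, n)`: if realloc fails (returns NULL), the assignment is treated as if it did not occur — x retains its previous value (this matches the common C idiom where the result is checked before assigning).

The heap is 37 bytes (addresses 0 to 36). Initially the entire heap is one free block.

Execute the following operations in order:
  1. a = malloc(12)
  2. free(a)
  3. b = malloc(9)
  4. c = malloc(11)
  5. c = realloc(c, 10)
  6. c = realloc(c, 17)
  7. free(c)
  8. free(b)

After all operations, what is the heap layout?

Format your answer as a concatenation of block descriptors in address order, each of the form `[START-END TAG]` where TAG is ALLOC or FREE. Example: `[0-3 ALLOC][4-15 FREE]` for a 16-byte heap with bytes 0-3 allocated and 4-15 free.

Op 1: a = malloc(12) -> a = 0; heap: [0-11 ALLOC][12-36 FREE]
Op 2: free(a) -> (freed a); heap: [0-36 FREE]
Op 3: b = malloc(9) -> b = 0; heap: [0-8 ALLOC][9-36 FREE]
Op 4: c = malloc(11) -> c = 9; heap: [0-8 ALLOC][9-19 ALLOC][20-36 FREE]
Op 5: c = realloc(c, 10) -> c = 9; heap: [0-8 ALLOC][9-18 ALLOC][19-36 FREE]
Op 6: c = realloc(c, 17) -> c = 9; heap: [0-8 ALLOC][9-25 ALLOC][26-36 FREE]
Op 7: free(c) -> (freed c); heap: [0-8 ALLOC][9-36 FREE]
Op 8: free(b) -> (freed b); heap: [0-36 FREE]

Answer: [0-36 FREE]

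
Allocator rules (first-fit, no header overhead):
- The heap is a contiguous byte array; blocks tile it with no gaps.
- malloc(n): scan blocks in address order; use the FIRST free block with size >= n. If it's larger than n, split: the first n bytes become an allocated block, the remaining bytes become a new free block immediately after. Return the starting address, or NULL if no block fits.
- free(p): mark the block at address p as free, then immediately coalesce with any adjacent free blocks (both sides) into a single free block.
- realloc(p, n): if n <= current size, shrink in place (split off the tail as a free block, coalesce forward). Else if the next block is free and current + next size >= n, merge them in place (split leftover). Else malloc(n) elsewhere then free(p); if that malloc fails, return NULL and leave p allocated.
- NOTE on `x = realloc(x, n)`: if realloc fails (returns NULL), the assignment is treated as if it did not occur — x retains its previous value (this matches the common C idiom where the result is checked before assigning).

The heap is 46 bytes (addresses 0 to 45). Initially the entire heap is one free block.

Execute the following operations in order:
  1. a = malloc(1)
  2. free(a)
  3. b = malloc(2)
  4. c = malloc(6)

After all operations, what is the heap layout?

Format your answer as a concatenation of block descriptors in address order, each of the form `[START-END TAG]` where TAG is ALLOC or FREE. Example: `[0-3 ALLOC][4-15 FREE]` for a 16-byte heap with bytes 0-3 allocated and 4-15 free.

Op 1: a = malloc(1) -> a = 0; heap: [0-0 ALLOC][1-45 FREE]
Op 2: free(a) -> (freed a); heap: [0-45 FREE]
Op 3: b = malloc(2) -> b = 0; heap: [0-1 ALLOC][2-45 FREE]
Op 4: c = malloc(6) -> c = 2; heap: [0-1 ALLOC][2-7 ALLOC][8-45 FREE]

Answer: [0-1 ALLOC][2-7 ALLOC][8-45 FREE]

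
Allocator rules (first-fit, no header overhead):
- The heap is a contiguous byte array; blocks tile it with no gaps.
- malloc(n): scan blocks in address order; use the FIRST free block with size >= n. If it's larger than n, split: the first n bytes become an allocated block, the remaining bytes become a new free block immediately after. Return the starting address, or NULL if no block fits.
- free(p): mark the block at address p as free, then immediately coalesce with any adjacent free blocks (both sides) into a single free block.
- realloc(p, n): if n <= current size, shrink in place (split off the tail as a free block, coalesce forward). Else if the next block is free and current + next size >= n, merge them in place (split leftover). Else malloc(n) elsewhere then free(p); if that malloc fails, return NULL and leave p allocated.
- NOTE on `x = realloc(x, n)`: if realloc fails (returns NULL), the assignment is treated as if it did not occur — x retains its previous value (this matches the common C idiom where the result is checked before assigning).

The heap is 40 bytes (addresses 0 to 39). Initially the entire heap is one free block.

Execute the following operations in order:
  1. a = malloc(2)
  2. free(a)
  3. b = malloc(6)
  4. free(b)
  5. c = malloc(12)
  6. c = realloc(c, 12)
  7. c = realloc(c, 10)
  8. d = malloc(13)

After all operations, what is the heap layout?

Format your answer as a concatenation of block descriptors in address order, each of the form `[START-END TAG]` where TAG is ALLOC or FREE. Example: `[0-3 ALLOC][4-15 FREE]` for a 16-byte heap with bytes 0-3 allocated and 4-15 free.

Op 1: a = malloc(2) -> a = 0; heap: [0-1 ALLOC][2-39 FREE]
Op 2: free(a) -> (freed a); heap: [0-39 FREE]
Op 3: b = malloc(6) -> b = 0; heap: [0-5 ALLOC][6-39 FREE]
Op 4: free(b) -> (freed b); heap: [0-39 FREE]
Op 5: c = malloc(12) -> c = 0; heap: [0-11 ALLOC][12-39 FREE]
Op 6: c = realloc(c, 12) -> c = 0; heap: [0-11 ALLOC][12-39 FREE]
Op 7: c = realloc(c, 10) -> c = 0; heap: [0-9 ALLOC][10-39 FREE]
Op 8: d = malloc(13) -> d = 10; heap: [0-9 ALLOC][10-22 ALLOC][23-39 FREE]

Answer: [0-9 ALLOC][10-22 ALLOC][23-39 FREE]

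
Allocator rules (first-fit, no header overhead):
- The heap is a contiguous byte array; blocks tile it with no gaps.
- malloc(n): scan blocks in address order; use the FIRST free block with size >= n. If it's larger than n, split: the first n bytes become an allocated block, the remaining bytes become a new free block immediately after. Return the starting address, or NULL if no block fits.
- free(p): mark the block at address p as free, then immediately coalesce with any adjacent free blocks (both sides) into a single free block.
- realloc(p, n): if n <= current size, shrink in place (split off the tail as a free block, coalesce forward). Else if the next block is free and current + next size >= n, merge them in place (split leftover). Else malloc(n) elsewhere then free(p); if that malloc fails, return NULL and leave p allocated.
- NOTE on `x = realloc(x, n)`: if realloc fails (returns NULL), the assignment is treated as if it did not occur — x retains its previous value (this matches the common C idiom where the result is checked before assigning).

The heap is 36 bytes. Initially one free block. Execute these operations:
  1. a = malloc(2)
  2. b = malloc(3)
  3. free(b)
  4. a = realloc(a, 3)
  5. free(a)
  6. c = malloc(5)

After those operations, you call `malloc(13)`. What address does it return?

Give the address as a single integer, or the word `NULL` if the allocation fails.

Answer: 5

Derivation:
Op 1: a = malloc(2) -> a = 0; heap: [0-1 ALLOC][2-35 FREE]
Op 2: b = malloc(3) -> b = 2; heap: [0-1 ALLOC][2-4 ALLOC][5-35 FREE]
Op 3: free(b) -> (freed b); heap: [0-1 ALLOC][2-35 FREE]
Op 4: a = realloc(a, 3) -> a = 0; heap: [0-2 ALLOC][3-35 FREE]
Op 5: free(a) -> (freed a); heap: [0-35 FREE]
Op 6: c = malloc(5) -> c = 0; heap: [0-4 ALLOC][5-35 FREE]
malloc(13): first-fit scan over [0-4 ALLOC][5-35 FREE] -> 5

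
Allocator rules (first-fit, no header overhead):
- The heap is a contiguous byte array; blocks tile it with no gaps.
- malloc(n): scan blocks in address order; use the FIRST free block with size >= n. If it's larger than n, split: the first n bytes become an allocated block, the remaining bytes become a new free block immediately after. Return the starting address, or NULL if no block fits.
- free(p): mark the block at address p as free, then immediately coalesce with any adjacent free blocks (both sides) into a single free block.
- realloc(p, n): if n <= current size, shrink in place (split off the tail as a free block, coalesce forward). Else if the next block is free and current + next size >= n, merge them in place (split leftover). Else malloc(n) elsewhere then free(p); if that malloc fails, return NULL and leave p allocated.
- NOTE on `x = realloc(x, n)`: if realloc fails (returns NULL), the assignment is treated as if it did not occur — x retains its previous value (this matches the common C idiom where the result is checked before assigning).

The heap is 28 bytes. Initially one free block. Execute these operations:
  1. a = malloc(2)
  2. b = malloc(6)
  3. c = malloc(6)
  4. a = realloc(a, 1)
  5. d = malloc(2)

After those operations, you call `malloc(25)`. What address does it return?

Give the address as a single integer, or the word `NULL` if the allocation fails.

Op 1: a = malloc(2) -> a = 0; heap: [0-1 ALLOC][2-27 FREE]
Op 2: b = malloc(6) -> b = 2; heap: [0-1 ALLOC][2-7 ALLOC][8-27 FREE]
Op 3: c = malloc(6) -> c = 8; heap: [0-1 ALLOC][2-7 ALLOC][8-13 ALLOC][14-27 FREE]
Op 4: a = realloc(a, 1) -> a = 0; heap: [0-0 ALLOC][1-1 FREE][2-7 ALLOC][8-13 ALLOC][14-27 FREE]
Op 5: d = malloc(2) -> d = 14; heap: [0-0 ALLOC][1-1 FREE][2-7 ALLOC][8-13 ALLOC][14-15 ALLOC][16-27 FREE]
malloc(25): first-fit scan over [0-0 ALLOC][1-1 FREE][2-7 ALLOC][8-13 ALLOC][14-15 ALLOC][16-27 FREE] -> NULL

Answer: NULL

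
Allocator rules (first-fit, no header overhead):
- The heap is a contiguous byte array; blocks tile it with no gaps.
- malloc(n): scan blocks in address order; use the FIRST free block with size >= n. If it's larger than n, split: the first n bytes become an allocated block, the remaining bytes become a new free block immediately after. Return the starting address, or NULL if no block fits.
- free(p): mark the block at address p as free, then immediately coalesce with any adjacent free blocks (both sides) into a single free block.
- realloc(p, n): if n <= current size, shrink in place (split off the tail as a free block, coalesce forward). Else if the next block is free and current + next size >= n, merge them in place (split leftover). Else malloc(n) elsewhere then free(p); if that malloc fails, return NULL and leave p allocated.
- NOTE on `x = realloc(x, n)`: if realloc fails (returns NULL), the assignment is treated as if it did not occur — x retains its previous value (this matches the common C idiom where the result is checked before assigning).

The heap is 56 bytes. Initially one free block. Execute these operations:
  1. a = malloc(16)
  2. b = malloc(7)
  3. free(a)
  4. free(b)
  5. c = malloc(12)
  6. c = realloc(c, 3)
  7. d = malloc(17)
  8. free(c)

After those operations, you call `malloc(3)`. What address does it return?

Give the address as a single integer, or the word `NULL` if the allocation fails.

Op 1: a = malloc(16) -> a = 0; heap: [0-15 ALLOC][16-55 FREE]
Op 2: b = malloc(7) -> b = 16; heap: [0-15 ALLOC][16-22 ALLOC][23-55 FREE]
Op 3: free(a) -> (freed a); heap: [0-15 FREE][16-22 ALLOC][23-55 FREE]
Op 4: free(b) -> (freed b); heap: [0-55 FREE]
Op 5: c = malloc(12) -> c = 0; heap: [0-11 ALLOC][12-55 FREE]
Op 6: c = realloc(c, 3) -> c = 0; heap: [0-2 ALLOC][3-55 FREE]
Op 7: d = malloc(17) -> d = 3; heap: [0-2 ALLOC][3-19 ALLOC][20-55 FREE]
Op 8: free(c) -> (freed c); heap: [0-2 FREE][3-19 ALLOC][20-55 FREE]
malloc(3): first-fit scan over [0-2 FREE][3-19 ALLOC][20-55 FREE] -> 0

Answer: 0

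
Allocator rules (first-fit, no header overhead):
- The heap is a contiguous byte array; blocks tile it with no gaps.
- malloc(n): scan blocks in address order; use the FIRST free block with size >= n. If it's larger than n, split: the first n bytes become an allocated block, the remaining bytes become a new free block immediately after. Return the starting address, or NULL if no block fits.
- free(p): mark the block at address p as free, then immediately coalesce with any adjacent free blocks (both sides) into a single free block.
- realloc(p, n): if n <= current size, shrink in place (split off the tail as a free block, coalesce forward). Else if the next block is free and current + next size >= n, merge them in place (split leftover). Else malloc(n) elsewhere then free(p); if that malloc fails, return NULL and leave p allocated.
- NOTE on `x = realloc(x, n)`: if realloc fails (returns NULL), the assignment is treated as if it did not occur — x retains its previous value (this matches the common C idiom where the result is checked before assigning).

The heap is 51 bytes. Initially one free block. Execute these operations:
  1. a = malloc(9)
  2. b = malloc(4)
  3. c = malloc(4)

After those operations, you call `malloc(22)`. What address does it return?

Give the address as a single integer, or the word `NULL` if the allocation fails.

Op 1: a = malloc(9) -> a = 0; heap: [0-8 ALLOC][9-50 FREE]
Op 2: b = malloc(4) -> b = 9; heap: [0-8 ALLOC][9-12 ALLOC][13-50 FREE]
Op 3: c = malloc(4) -> c = 13; heap: [0-8 ALLOC][9-12 ALLOC][13-16 ALLOC][17-50 FREE]
malloc(22): first-fit scan over [0-8 ALLOC][9-12 ALLOC][13-16 ALLOC][17-50 FREE] -> 17

Answer: 17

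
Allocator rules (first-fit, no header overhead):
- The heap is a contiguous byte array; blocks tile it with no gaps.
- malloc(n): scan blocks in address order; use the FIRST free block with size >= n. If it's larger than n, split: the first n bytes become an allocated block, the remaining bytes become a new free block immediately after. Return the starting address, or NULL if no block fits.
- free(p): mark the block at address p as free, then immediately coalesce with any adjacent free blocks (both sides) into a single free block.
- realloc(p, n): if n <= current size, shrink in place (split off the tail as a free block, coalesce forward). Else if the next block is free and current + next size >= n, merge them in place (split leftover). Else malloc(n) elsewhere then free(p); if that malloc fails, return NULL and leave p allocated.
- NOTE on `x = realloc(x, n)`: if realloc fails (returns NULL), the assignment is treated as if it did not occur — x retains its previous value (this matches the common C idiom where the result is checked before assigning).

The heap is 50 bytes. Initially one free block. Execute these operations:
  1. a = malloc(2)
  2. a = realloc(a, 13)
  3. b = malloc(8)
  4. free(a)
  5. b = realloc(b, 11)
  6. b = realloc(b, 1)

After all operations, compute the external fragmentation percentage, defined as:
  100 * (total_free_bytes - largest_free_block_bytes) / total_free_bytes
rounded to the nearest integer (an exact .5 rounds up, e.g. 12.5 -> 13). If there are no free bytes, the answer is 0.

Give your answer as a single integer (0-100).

Op 1: a = malloc(2) -> a = 0; heap: [0-1 ALLOC][2-49 FREE]
Op 2: a = realloc(a, 13) -> a = 0; heap: [0-12 ALLOC][13-49 FREE]
Op 3: b = malloc(8) -> b = 13; heap: [0-12 ALLOC][13-20 ALLOC][21-49 FREE]
Op 4: free(a) -> (freed a); heap: [0-12 FREE][13-20 ALLOC][21-49 FREE]
Op 5: b = realloc(b, 11) -> b = 13; heap: [0-12 FREE][13-23 ALLOC][24-49 FREE]
Op 6: b = realloc(b, 1) -> b = 13; heap: [0-12 FREE][13-13 ALLOC][14-49 FREE]
Free blocks: [13 36] total_free=49 largest=36 -> 100*(49-36)/49 = 1300/49 ≈ 26.531 -> rounds to 27

Answer: 27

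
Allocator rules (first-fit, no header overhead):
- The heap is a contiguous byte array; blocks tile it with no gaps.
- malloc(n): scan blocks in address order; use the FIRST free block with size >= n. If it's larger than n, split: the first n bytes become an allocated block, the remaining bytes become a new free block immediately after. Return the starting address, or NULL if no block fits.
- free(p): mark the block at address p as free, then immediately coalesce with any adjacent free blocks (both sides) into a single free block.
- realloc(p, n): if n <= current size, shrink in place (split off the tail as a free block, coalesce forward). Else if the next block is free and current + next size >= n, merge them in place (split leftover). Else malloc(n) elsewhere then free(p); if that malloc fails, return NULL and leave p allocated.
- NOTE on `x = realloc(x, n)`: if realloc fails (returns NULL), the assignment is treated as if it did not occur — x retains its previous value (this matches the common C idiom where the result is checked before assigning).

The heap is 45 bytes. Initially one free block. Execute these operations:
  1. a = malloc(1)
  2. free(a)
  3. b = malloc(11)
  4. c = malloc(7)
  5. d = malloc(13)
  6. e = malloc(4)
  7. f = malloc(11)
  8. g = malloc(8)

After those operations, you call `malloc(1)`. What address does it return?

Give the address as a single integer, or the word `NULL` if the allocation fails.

Answer: 43

Derivation:
Op 1: a = malloc(1) -> a = 0; heap: [0-0 ALLOC][1-44 FREE]
Op 2: free(a) -> (freed a); heap: [0-44 FREE]
Op 3: b = malloc(11) -> b = 0; heap: [0-10 ALLOC][11-44 FREE]
Op 4: c = malloc(7) -> c = 11; heap: [0-10 ALLOC][11-17 ALLOC][18-44 FREE]
Op 5: d = malloc(13) -> d = 18; heap: [0-10 ALLOC][11-17 ALLOC][18-30 ALLOC][31-44 FREE]
Op 6: e = malloc(4) -> e = 31; heap: [0-10 ALLOC][11-17 ALLOC][18-30 ALLOC][31-34 ALLOC][35-44 FREE]
Op 7: f = malloc(11) -> f = NULL; heap: [0-10 ALLOC][11-17 ALLOC][18-30 ALLOC][31-34 ALLOC][35-44 FREE]
Op 8: g = malloc(8) -> g = 35; heap: [0-10 ALLOC][11-17 ALLOC][18-30 ALLOC][31-34 ALLOC][35-42 ALLOC][43-44 FREE]
malloc(1): first-fit scan over [0-10 ALLOC][11-17 ALLOC][18-30 ALLOC][31-34 ALLOC][35-42 ALLOC][43-44 FREE] -> 43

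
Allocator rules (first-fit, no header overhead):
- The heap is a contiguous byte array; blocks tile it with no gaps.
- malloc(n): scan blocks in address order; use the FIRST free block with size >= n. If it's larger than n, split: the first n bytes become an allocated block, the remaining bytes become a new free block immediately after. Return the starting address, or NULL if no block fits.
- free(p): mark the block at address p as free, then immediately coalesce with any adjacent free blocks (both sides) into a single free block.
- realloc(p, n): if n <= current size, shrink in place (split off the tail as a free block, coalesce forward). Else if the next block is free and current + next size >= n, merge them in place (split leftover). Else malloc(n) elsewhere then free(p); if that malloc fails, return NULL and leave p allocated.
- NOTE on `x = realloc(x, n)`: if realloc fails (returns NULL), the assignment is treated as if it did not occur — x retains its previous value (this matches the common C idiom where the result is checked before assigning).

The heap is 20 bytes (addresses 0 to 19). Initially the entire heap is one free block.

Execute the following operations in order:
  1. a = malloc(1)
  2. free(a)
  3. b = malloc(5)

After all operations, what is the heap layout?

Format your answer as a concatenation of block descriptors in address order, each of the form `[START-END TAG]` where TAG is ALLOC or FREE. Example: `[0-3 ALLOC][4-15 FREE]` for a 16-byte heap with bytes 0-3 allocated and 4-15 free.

Op 1: a = malloc(1) -> a = 0; heap: [0-0 ALLOC][1-19 FREE]
Op 2: free(a) -> (freed a); heap: [0-19 FREE]
Op 3: b = malloc(5) -> b = 0; heap: [0-4 ALLOC][5-19 FREE]

Answer: [0-4 ALLOC][5-19 FREE]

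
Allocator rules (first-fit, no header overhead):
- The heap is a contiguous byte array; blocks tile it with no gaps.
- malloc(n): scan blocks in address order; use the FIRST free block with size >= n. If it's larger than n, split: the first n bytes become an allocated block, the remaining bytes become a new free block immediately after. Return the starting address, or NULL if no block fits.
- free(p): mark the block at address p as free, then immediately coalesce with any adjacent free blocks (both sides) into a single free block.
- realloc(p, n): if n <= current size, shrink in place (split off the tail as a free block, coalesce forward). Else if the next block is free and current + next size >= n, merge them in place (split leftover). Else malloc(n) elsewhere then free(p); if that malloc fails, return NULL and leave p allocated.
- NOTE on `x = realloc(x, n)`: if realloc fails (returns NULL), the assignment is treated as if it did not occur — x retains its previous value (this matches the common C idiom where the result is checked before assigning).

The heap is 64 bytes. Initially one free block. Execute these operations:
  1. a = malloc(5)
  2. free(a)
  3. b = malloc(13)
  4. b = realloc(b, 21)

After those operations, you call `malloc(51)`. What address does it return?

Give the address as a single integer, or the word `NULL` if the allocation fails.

Op 1: a = malloc(5) -> a = 0; heap: [0-4 ALLOC][5-63 FREE]
Op 2: free(a) -> (freed a); heap: [0-63 FREE]
Op 3: b = malloc(13) -> b = 0; heap: [0-12 ALLOC][13-63 FREE]
Op 4: b = realloc(b, 21) -> b = 0; heap: [0-20 ALLOC][21-63 FREE]
malloc(51): first-fit scan over [0-20 ALLOC][21-63 FREE] -> NULL

Answer: NULL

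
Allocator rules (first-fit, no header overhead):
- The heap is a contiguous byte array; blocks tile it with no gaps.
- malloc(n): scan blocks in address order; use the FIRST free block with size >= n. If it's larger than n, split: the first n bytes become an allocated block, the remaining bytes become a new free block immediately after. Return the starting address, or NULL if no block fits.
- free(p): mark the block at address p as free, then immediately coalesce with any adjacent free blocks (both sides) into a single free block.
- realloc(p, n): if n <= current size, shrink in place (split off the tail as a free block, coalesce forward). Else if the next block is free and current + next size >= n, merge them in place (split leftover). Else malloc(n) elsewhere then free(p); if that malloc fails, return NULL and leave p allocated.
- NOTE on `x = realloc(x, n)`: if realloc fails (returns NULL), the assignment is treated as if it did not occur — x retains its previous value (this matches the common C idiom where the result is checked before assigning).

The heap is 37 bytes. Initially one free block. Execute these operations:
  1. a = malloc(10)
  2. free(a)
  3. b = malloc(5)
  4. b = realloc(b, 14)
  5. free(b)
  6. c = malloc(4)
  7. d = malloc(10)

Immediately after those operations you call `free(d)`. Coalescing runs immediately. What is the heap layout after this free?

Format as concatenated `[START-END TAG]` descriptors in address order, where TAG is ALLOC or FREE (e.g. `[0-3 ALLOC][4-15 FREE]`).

Answer: [0-3 ALLOC][4-36 FREE]

Derivation:
Op 1: a = malloc(10) -> a = 0; heap: [0-9 ALLOC][10-36 FREE]
Op 2: free(a) -> (freed a); heap: [0-36 FREE]
Op 3: b = malloc(5) -> b = 0; heap: [0-4 ALLOC][5-36 FREE]
Op 4: b = realloc(b, 14) -> b = 0; heap: [0-13 ALLOC][14-36 FREE]
Op 5: free(b) -> (freed b); heap: [0-36 FREE]
Op 6: c = malloc(4) -> c = 0; heap: [0-3 ALLOC][4-36 FREE]
Op 7: d = malloc(10) -> d = 4; heap: [0-3 ALLOC][4-13 ALLOC][14-36 FREE]
free(d): d = 4 -> block [4-13 ALLOC]; mark free, coalesce with adjacent free neighbors -> [0-3 ALLOC][4-36 FREE]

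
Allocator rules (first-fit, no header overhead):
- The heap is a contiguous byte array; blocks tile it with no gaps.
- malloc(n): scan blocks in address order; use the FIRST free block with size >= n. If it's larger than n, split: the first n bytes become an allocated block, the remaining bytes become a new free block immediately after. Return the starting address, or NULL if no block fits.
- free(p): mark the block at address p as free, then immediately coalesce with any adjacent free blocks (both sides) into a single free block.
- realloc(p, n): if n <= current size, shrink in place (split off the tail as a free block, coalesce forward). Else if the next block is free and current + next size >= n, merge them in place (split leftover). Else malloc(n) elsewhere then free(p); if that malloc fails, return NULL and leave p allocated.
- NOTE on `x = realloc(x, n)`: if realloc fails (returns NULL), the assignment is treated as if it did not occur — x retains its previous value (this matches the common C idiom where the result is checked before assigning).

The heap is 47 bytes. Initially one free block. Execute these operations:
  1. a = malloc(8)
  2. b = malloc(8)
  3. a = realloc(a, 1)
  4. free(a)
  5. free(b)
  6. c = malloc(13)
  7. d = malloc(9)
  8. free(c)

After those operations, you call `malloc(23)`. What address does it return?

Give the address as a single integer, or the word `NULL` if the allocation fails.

Op 1: a = malloc(8) -> a = 0; heap: [0-7 ALLOC][8-46 FREE]
Op 2: b = malloc(8) -> b = 8; heap: [0-7 ALLOC][8-15 ALLOC][16-46 FREE]
Op 3: a = realloc(a, 1) -> a = 0; heap: [0-0 ALLOC][1-7 FREE][8-15 ALLOC][16-46 FREE]
Op 4: free(a) -> (freed a); heap: [0-7 FREE][8-15 ALLOC][16-46 FREE]
Op 5: free(b) -> (freed b); heap: [0-46 FREE]
Op 6: c = malloc(13) -> c = 0; heap: [0-12 ALLOC][13-46 FREE]
Op 7: d = malloc(9) -> d = 13; heap: [0-12 ALLOC][13-21 ALLOC][22-46 FREE]
Op 8: free(c) -> (freed c); heap: [0-12 FREE][13-21 ALLOC][22-46 FREE]
malloc(23): first-fit scan over [0-12 FREE][13-21 ALLOC][22-46 FREE] -> 22

Answer: 22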